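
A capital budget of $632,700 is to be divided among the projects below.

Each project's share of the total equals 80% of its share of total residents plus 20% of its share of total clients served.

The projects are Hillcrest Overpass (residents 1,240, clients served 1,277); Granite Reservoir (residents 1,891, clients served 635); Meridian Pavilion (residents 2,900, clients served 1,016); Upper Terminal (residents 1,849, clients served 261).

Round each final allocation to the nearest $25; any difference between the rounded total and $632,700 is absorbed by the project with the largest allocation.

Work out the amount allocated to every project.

Hillcrest Overpass: $130,325 | Granite Reservoir: $146,650 | Meridian Pavilion: $226,600 | Upper Terminal: $129,125

Totals — residents 7,880, clients served 3,189.
Composite weights (80% residents + 20% clients served): Hillcrest Overpass 0.2060; Granite Reservoir 0.2318; Meridian Pavilion 0.3581; Upper Terminal 0.2041.
Proportional shares: Hillcrest Overpass 130,321.10; Granite Reservoir 146,662.45; Meridian Pavilion 226,592.19; Upper Terminal 129,124.27.
Rounded to nearest $25: Hillcrest Overpass $130,325; Granite Reservoir $146,650; Meridian Pavilion $226,600; Upper Terminal $129,125. Sum = $632,700.
Sum already equals the total — no adjustment.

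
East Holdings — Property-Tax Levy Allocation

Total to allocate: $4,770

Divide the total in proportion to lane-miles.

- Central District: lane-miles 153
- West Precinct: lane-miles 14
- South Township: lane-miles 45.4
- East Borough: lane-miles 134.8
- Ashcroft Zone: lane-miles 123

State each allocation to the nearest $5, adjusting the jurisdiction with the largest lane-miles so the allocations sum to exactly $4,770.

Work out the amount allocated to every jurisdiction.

Central District: $1,555 · West Precinct: $140 · South Township: $460 · East Borough: $1,365 · Ashcroft Zone: $1,250

Combined lane-miles = 470.2.
Raw shares: Central District 153/470.2 × $4,770 = 1,552.13; West Precinct 14/470.2 × $4,770 = 142.02; South Township 45.4/470.2 × $4,770 = 460.57; East Borough 134.8/470.2 × $4,770 = 1,367.49; Ashcroft Zone 123/470.2 × $4,770 = 1,247.79.
After rounding ($5): Central District $1,550; West Precinct $140; South Township $460; East Borough $1,365; Ashcroft Zone $1,250. Sum = $4,765.
Difference $4,770 − $4,765 = +$5 applied to largest lane-miles (Central District): Central District becomes $1,555.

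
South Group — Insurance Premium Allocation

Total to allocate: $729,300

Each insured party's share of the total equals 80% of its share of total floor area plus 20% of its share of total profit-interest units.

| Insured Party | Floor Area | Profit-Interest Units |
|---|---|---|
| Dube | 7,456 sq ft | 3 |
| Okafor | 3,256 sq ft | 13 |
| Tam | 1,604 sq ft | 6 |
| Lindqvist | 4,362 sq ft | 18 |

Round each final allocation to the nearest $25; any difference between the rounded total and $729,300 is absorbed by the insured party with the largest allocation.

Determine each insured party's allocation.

Dube: $271,775; Okafor: $161,300; Tam: $78,000; Lindqvist: $218,225

Floor area total 16,678; profit-interest units total 40.
Blended shares (80% floor area + 20% profit-interest units): Dube 0.3726; Okafor 0.2212; Tam 0.1069; Lindqvist 0.2992.
Raw shares: Dube 271,769.85; Okafor 161,307.88; Tam 77,991.11; Lindqvist 218,231.15.
At nearest $25: Dube $271,775; Okafor $161,300; Tam $78,000; Lindqvist $218,225. Sum = $729,300.
No rounding difference to absorb.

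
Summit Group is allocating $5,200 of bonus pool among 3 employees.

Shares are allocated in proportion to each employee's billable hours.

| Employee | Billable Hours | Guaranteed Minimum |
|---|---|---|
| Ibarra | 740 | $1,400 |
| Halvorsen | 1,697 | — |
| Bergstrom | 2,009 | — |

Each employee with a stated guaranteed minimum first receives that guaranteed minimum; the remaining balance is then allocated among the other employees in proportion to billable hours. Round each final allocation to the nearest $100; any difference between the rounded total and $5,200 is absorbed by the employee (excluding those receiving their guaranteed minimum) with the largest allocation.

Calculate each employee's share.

Ibarra: $1,400 | Halvorsen: $1,700 | Bergstrom: $2,100

Minimums first: Ibarra $1,400. Balance $3,800.
Balance split over remaining billable hours 3,706: Halvorsen 1,740.04 → $1,700; Bergstrom 2,059.96 → $2,100.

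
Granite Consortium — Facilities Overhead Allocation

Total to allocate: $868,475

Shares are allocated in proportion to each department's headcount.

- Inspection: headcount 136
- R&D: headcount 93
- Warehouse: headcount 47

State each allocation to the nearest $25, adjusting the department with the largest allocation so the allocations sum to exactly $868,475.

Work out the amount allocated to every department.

Combined headcount = 276.
Unrounded shares: Inspection 136/276 × $868,475 = 427,944.20; R&D 93/276 × $868,475 = 292,638.32; Warehouse 47/276 × $868,475 = 147,892.48.
After rounding ($25): Inspection $427,950; R&D $292,650; Warehouse $147,900. Sum = $868,500.
Difference $868,475 − $868,500 = −$25 applied to largest allocation (Inspection): Inspection becomes $427,925.

Inspection: $427,925 | R&D: $292,650 | Warehouse: $147,900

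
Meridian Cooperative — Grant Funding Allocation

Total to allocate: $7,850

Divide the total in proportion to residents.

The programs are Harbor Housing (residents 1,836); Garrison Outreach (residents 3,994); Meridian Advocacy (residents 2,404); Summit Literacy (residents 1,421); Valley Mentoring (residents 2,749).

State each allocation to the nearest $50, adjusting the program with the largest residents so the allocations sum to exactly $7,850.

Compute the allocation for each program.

Residents total: 1,836 + 3,994 + 2,404 + 1,421 + 2,749 = 12,404.
Pro-rata amounts: Harbor Housing 1,161.93; Garrison Outreach 2,527.64; Meridian Advocacy 1,521.40; Summit Literacy 899.29; Valley Mentoring 1,739.73.
After rounding ($50): Harbor Housing $1,150; Garrison Outreach $2,550; Meridian Advocacy $1,500; Summit Literacy $900; Valley Mentoring $1,750. Sum = $7,850.
Rounded total matches; no reconciliation needed.

Harbor Housing: $1,150 · Garrison Outreach: $2,550 · Meridian Advocacy: $1,500 · Summit Literacy: $900 · Valley Mentoring: $1,750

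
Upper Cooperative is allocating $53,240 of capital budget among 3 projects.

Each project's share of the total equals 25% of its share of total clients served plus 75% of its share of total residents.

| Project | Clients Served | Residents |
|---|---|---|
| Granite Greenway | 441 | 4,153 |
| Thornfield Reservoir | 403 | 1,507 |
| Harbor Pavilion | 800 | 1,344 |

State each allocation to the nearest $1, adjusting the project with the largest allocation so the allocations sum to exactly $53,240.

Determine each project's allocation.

Clients served total 1,644; residents total 7,004.
Blended shares (25% clients served + 75% residents): Granite Greenway 0.5118; Thornfield Reservoir 0.2227; Harbor Pavilion 0.2656.
Unrounded shares: Granite Greenway 27,246.75; Thornfield Reservoir 11,854.18; Harbor Pavilion 14,139.07.
At nearest $1: Granite Greenway $27,247; Thornfield Reservoir $11,854; Harbor Pavilion $14,139. Sum = $53,240.
No rounding difference to absorb.

Granite Greenway: $27,247 | Thornfield Reservoir: $11,854 | Harbor Pavilion: $14,139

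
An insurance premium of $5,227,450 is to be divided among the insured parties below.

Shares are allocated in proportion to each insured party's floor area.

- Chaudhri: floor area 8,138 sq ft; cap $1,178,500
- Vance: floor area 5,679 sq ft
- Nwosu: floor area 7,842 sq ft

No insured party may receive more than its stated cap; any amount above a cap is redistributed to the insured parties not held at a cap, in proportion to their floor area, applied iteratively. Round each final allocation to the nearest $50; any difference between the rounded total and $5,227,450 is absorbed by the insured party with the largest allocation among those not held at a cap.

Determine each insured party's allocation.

Chaudhri: $1,178,500 · Vance: $1,700,600 · Nwosu: $2,348,350

Sum of floor area: 21,659.
Unconstrained shares: Chaudhri 1,964,125.22; Vance 1,370,639.85; Nwosu 1,892,684.93.
Cap binds for Chaudhri ($1,178,500); residual $4,048,950 reallocated over remaining floor area 13,521.
Remaining shares: Vance 1,700,612.90 → $1,700,600; Nwosu 2,348,337.10 → $2,348,350.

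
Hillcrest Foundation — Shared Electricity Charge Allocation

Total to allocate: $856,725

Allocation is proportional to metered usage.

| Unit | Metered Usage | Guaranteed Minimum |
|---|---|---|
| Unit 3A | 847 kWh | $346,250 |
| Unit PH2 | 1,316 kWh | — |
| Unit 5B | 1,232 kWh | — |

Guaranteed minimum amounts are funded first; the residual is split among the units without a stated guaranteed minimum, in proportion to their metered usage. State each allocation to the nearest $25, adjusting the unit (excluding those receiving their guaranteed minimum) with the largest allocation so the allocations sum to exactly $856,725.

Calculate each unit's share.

Fund the minimums — Unit 3A $346,250. Remaining pool $510,475.
Remaining pool split over remaining metered usage 2,548: Unit PH2 263,651.92 → $263,650; Unit 5B 246,823.08 → $246,825.

Unit 3A: $346,250 | Unit PH2: $263,650 | Unit 5B: $246,825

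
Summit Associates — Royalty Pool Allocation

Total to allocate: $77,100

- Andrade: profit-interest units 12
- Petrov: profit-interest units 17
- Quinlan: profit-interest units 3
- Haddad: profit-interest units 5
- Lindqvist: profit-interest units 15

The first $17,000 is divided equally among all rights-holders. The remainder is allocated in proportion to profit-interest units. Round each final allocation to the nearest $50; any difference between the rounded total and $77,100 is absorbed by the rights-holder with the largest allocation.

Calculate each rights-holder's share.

First tranche $17,000 split equally: $3,400 each.
Remainder $60,100 by profit-interest units (total 52): Andrade 13,869.23 → $13,850; Petrov 19,648.08 → $19,650; Quinlan 3,467.31 → $3,450; Haddad 5,778.85 → $5,800; Lindqvist 17,336.54 → $17,350.
Totals: Andrade $3,400 + $13,850 = $17,250; Petrov $3,400 + $19,650 = $23,050; Quinlan $3,400 + $3,450 = $6,850; Haddad $3,400 + $5,800 = $9,200; Lindqvist $3,400 + $17,350 = $20,750.

Andrade: $17,250; Petrov: $23,050; Quinlan: $6,850; Haddad: $9,200; Lindqvist: $20,750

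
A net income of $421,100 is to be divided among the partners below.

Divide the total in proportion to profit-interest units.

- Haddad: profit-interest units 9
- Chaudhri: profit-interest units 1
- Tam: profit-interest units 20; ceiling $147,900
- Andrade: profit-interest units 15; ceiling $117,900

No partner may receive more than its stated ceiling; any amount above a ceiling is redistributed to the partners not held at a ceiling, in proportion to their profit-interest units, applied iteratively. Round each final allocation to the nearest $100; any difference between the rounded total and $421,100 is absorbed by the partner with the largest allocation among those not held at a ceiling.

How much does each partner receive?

Haddad: $139,800 · Chaudhri: $15,500 · Tam: $147,900 · Andrade: $117,900

Sum of profit-interest units: 45.
Proportional shares (ignoring caps): Haddad 84,220.00; Chaudhri 9,357.78; Tam 187,155.56; Andrade 140,366.67.
Held at cap: Tam ($147,900), Andrade ($117,900); residual $155,300 reallocated over remaining profit-interest units 10.
Remaining shares: Haddad 139,770.00 → $139,800; Chaudhri 15,530.00 → $15,500.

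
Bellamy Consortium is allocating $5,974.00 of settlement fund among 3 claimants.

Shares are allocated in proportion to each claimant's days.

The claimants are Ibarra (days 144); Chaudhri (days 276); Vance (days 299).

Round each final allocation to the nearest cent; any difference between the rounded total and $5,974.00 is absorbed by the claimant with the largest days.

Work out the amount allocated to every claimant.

Sum of days: 144 + 276 + 299 = 719.
Proportional shares: Ibarra 1,196.4618; Chaudhri 2,293.2184; Vance 2,484.3199.
At nearest cent: Ibarra $1,196.46; Chaudhri $2,293.22; Vance $2,484.32. Sum = $5,974.00.
Rounded total matches; no reconciliation needed.

Ibarra: $1,196.46 | Chaudhri: $2,293.22 | Vance: $2,484.32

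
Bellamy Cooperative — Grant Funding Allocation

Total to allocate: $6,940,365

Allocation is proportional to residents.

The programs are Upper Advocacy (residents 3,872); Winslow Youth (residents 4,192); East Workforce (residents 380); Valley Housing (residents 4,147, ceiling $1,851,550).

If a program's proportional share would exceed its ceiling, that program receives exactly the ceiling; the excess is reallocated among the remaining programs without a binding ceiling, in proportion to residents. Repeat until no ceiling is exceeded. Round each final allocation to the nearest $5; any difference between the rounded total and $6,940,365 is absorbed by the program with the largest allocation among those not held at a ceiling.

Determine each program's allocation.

Combined residents = 12,591.
Proportional shares (ignoring caps): Upper Advocacy 2,134,309.69; Winslow Youth 2,310,698.92; East Workforce 209,462.21; Valley Housing 2,285,894.18.
Cap binds for Valley Housing ($1,851,550); residual $5,088,815 reallocated over remaining residents 8,444.
Redistributed shares: Upper Advocacy 2,333,478.41 → $2,333,480; Winslow Youth 2,526,327.86 → $2,526,330; East Workforce 229,008.73 → $229,010.
Rounding difference −$5 applied to Winslow Youth → $2,526,325.

Upper Advocacy: $2,333,480 · Winslow Youth: $2,526,325 · East Workforce: $229,010 · Valley Housing: $1,851,550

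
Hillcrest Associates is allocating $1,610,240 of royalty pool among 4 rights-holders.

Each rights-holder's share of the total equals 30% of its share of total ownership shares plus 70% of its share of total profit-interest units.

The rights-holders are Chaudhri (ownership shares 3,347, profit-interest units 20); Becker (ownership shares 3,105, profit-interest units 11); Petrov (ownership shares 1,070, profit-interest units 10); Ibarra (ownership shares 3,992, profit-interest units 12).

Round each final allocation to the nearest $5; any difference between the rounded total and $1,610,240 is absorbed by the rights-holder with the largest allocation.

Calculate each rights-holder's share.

Ownership shares total 11,514; profit-interest units total 53.
Composite weights (30% ownership shares + 70% profit-interest units): Chaudhri 0.3514; Becker 0.2262; Petrov 0.1600; Ibarra 0.2625.
Unrounded shares: Chaudhri 565,770.42; Becker 364,211.38; Petrov 257,565.26; Ibarra 422,692.95.
At nearest $5: Chaudhri $565,770; Becker $364,210; Petrov $257,565; Ibarra $422,695. Sum = $1,610,240.
Sum already equals the total — no adjustment.

Chaudhri: $565,770 · Becker: $364,210 · Petrov: $257,565 · Ibarra: $422,695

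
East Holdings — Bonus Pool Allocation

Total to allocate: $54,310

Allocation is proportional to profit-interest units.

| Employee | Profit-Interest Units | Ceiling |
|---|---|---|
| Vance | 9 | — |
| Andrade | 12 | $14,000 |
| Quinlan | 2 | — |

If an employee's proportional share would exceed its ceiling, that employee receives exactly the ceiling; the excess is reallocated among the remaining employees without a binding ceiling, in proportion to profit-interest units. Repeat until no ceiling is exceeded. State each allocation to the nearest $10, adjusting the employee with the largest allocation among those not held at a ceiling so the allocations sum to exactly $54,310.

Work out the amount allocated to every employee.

Combined profit-interest units = 23.
Pro-rata shares before constraints: Vance 21,251.74; Andrade 28,335.65; Quinlan 4,722.61.
Held at cap: Andrade ($14,000); balance $40,310 reallocated over remaining profit-interest units 11.
Remaining shares: Vance 32,980.91 → $32,980; Quinlan 7,329.09 → $7,330.

Vance: $32,980 | Andrade: $14,000 | Quinlan: $7,330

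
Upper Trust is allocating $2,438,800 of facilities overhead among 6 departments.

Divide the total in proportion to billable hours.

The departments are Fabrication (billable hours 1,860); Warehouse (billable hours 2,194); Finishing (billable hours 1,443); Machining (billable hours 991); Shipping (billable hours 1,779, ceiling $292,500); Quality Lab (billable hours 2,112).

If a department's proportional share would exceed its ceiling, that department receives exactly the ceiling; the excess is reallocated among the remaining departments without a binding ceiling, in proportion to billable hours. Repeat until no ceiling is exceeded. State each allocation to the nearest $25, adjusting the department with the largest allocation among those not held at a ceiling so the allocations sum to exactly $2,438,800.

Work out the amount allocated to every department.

Fabrication: $464,200 · Warehouse: $547,550 · Finishing: $360,125 · Machining: $247,325 · Shipping: $292,500 · Quality Lab: $527,100

Sum of billable hours: 10,379.
Proportional shares (ignoring caps): Fabrication 437,052.51; Warehouse 515,533.98; Finishing 339,068.16; Machining 232,859.70; Shipping 418,019.58; Quality Lab 496,266.08.
Held at cap: Shipping ($292,500); balance $2,146,300 reallocated over remaining billable hours 8,600.
Shares after redistribution: Fabrication 464,199.77 → $464,200; Warehouse 547,556.07 → $547,550; Finishing 360,129.17 → $360,125; Machining 247,323.64 → $247,325; Quality Lab 527,091.35 → $527,100.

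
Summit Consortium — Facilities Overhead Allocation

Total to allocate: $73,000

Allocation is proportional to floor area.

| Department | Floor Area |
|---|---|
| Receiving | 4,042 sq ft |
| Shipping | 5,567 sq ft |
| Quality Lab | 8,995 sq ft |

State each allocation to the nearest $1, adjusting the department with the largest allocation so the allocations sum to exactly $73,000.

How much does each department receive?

Floor area total: 18,604.
Raw shares: Receiving 4,042/18,604 × $73,000 = 15,860.35; Shipping 5,567/18,604 × $73,000 = 21,844.28; Quality Lab 8,995/18,604 × $73,000 = 35,295.37.
At nearest $1: Receiving $15,860; Shipping $21,844; Quality Lab $35,295. Sum = $72,999.
Difference $73,000 − $72,999 = +$1 applied to largest allocation (Quality Lab): Quality Lab becomes $35,296.

Receiving: $15,860; Shipping: $21,844; Quality Lab: $35,296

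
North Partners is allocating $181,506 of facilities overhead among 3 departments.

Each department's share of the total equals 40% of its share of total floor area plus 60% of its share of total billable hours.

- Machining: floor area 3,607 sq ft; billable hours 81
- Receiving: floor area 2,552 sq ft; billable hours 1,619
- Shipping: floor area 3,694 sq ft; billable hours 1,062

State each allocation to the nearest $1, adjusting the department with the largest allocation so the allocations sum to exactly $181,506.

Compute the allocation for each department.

Machining: $29,772; Receiving: $82,641; Shipping: $69,093

Totals — floor area 9,853, billable hours 2,762.
Composite weights (40% floor area + 60% billable hours): Machining 0.1640; Receiving 0.4553; Shipping 0.3807.
Pro-rata amounts: Machining 29,772.16; Receiving 82,640.52; Shipping 69,093.32.
At nearest $1: Machining $29,772; Receiving $82,641; Shipping $69,093. Sum = $181,506.
Sum already equals the total — no adjustment.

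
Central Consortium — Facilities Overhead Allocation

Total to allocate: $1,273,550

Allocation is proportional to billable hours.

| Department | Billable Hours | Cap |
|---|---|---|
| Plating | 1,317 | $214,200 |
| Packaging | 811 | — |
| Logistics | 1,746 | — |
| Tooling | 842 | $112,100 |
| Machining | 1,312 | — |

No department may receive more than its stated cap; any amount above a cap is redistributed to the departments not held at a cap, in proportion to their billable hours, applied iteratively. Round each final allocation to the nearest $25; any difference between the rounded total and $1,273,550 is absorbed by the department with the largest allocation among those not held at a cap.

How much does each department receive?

Plating: $214,200 · Packaging: $198,550 · Logistics: $427,475 · Tooling: $112,100 · Machining: $321,225

Total billable hours = 6,028.
Proportional shares (ignoring caps): Plating 278,245.74; Packaging 171,341.91; Logistics 368,881.60; Tooling 177,891.36; Machining 277,189.38.
Held at cap: Plating ($214,200), Tooling ($112,100); remaining pool $947,250 reallocated over remaining billable hours 3,869.
Redistributed shares: Packaging 198,557.70 → $198,550; Logistics 427,474.41 → $427,475; Machining 321,217.89 → $321,225.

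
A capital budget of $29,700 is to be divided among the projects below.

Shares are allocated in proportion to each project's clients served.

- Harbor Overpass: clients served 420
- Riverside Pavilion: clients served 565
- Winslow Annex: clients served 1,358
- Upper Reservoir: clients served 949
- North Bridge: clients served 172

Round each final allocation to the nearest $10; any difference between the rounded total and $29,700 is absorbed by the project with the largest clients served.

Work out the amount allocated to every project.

Total clients served = 3,464.
Proportional shares: Harbor Overpass 420/3,464 × $29,700 = 3,601.04; Riverside Pavilion 565/3,464 × $29,700 = 4,844.26; Winslow Annex 1,358/3,464 × $29,700 = 11,643.36; Upper Reservoir 949/3,464 × $29,700 = 8,136.63; North Bridge 172/3,464 × $29,700 = 1,474.71.
After rounding ($10): Harbor Overpass $3,600; Riverside Pavilion $4,840; Winslow Annex $11,640; Upper Reservoir $8,140; North Bridge $1,470. Sum = $29,690.
Difference $29,700 − $29,690 = +$10 applied to largest clients served (Winslow Annex): Winslow Annex becomes $11,650.

Harbor Overpass: $3,600 | Riverside Pavilion: $4,840 | Winslow Annex: $11,650 | Upper Reservoir: $8,140 | North Bridge: $1,470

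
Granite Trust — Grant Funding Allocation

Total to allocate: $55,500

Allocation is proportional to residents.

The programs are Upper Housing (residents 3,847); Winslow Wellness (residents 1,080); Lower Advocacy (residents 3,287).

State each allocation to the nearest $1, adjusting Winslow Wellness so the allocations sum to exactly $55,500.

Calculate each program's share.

Upper Housing: $25,993 | Winslow Wellness: $7,298 | Lower Advocacy: $22,209

Combined residents = 8,214.
Pro-rata amounts: Upper Housing 3,847/8,214 × $55,500 = 25,993.24; Winslow Wellness 1,080/8,214 × $55,500 = 7,297.30; Lower Advocacy 3,287/8,214 × $55,500 = 22,209.46.
Rounded to nearest $1: Upper Housing $25,993; Winslow Wellness $7,297; Lower Advocacy $22,209. Sum = $55,499.
Difference $55,500 − $55,499 = +$1 applied to Winslow Wellness: Winslow Wellness becomes $7,298.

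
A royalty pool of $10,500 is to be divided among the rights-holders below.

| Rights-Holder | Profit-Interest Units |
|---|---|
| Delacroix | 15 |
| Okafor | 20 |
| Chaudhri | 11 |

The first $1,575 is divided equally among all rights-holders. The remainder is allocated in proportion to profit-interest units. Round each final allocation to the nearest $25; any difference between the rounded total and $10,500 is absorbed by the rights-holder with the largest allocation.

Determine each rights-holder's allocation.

$1,575 shared equally gives $525 per rights-holder.
Remainder $8,925 by profit-interest units (total 46): Delacroix 2,910.33 → $2,900; Okafor 3,880.43 → $3,875; Chaudhri 2,134.24 → $2,125.
Rounding difference +$25 on remainder applied to Okafor.
Totals: Delacroix $525 + $2,900 = $3,425; Okafor $525 + $3,900 = $4,425; Chaudhri $525 + $2,125 = $2,650.

Delacroix: $3,425 · Okafor: $4,425 · Chaudhri: $2,650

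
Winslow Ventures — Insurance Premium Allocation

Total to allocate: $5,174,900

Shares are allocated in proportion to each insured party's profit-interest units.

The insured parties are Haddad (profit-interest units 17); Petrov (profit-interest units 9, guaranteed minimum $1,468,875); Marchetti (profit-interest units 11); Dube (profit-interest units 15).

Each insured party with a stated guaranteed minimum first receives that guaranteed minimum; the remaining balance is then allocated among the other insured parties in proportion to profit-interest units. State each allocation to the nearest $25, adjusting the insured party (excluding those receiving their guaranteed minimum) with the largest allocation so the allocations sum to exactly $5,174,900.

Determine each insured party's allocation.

Fund the minimums — Petrov $1,468,875. Remaining pool $3,706,025.
Remaining pool split over remaining profit-interest units 43: Haddad 1,465,172.67 → $1,465,175; Marchetti 948,052.91 → $948,050; Dube 1,292,799.42 → $1,292,800.

Haddad: $1,465,175 | Petrov: $1,468,875 | Marchetti: $948,050 | Dube: $1,292,800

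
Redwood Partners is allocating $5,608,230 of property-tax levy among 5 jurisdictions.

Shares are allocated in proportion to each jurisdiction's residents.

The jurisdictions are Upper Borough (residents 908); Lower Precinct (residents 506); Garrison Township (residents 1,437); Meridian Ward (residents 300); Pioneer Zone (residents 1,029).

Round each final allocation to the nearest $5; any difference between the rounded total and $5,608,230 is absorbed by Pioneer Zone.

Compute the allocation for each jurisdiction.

Residents total: 4,180.
Unrounded shares: Upper Borough 908/4,180 × $5,608,230 = 1,218,247.09; Lower Precinct 506/4,180 × $5,608,230 = 678,891.00; Garrison Township 1,437/4,180 × $5,608,230 = 1,927,996.77; Meridian Ward 300/4,180 × $5,608,230 = 402,504.55; Pioneer Zone 1,029/4,180 × $5,608,230 = 1,380,590.59.
Rounded to nearest $5: Upper Borough $1,218,245; Lower Precinct $678,890; Garrison Township $1,927,995; Meridian Ward $402,505; Pioneer Zone $1,380,590. Sum = $5,608,225.
Difference $5,608,230 − $5,608,225 = +$5 applied to Pioneer Zone: Pioneer Zone becomes $1,380,595.

Upper Borough: $1,218,245 · Lower Precinct: $678,890 · Garrison Township: $1,927,995 · Meridian Ward: $402,505 · Pioneer Zone: $1,380,595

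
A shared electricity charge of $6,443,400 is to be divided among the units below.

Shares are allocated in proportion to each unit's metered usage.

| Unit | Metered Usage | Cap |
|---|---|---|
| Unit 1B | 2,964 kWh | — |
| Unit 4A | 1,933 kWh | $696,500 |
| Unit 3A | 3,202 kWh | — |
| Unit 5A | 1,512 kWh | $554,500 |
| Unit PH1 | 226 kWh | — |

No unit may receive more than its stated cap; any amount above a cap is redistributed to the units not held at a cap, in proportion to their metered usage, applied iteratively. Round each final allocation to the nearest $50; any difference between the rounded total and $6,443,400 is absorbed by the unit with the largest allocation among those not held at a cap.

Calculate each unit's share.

Unit 1B: $2,407,750; Unit 4A: $696,500; Unit 3A: $2,601,050; Unit 5A: $554,500; Unit PH1: $183,600

Total metered usage = 9,837.
Pro-rata shares before constraints: Unit 1B 1,941,469.72; Unit 4A 1,266,147.42; Unit 3A 2,097,363.71; Unit 5A 990,385.36; Unit PH1 148,033.79.
Capped: Unit 4A ($696,500), Unit 5A ($554,500); remaining pool $5,192,400 reallocated over remaining metered usage 6,392.
Redistributed shares: Unit 1B 2,407,739.92 → $2,407,750; Unit 3A 2,601,073.97 → $2,601,050; Unit PH1 183,586.11 → $183,600.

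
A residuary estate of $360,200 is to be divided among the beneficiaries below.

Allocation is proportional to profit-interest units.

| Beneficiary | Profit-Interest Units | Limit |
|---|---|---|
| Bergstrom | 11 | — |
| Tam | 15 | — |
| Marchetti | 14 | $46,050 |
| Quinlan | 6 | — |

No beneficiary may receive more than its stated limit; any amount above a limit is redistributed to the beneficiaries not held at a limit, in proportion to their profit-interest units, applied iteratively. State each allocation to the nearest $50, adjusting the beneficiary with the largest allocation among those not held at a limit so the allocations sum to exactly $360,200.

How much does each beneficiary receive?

Profit-interest units total: 46.
Proportional shares (ignoring caps): Bergstrom 86,134.78; Tam 117,456.52; Marchetti 109,626.09; Quinlan 46,982.61.
Held at cap: Marchetti ($46,050); balance $314,150 reallocated over remaining profit-interest units 32.
Redistributed shares: Bergstrom 107,989.06 → $108,000; Tam 147,257.81 → $147,250; Quinlan 58,903.12 → $58,900.

Bergstrom: $108,000 · Tam: $147,250 · Marchetti: $46,050 · Quinlan: $58,900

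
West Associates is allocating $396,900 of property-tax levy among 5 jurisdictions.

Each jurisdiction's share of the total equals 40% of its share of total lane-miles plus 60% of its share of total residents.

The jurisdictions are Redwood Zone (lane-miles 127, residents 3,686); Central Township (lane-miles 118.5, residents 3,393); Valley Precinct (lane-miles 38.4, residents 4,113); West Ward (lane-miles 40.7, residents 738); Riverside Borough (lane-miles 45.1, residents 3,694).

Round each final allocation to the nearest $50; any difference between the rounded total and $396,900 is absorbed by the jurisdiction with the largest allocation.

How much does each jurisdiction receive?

Redwood Zone: $110,700 | Central Township: $102,600 | Valley Precinct: $79,200 | West Ward: $28,750 | Riverside Borough: $75,650

Totals — lane-miles 369.7, residents 15,624.
Blended shares (40% lane-miles + 60% residents): Redwood Zone 0.2790; Central Township 0.2585; Valley Precinct 0.1995; West Ward 0.0724; Riverside Borough 0.1907.
Proportional shares: Redwood Zone 110,719.29; Central Township 102,603.26; Valley Precinct 79,180.16; West Ward 28,726.32; Riverside Borough 75,670.97.
Rounded to nearest $50: Redwood Zone $110,700; Central Township $102,600; Valley Precinct $79,200; West Ward $28,750; Riverside Borough $75,650. Sum = $396,900.
Rounded total matches; no reconciliation needed.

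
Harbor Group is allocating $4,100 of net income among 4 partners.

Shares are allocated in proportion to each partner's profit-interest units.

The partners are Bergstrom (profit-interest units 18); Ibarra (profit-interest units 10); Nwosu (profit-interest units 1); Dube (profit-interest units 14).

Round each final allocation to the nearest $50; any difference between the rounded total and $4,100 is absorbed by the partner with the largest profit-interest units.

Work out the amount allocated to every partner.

Bergstrom: $1,700 · Ibarra: $950 · Nwosu: $100 · Dube: $1,350

Combined profit-interest units = 18 + 10 + 1 + 14 = 43.
Unrounded shares: Bergstrom 1,716.28; Ibarra 953.49; Nwosu 95.35; Dube 1,334.88.
At nearest $50: Bergstrom $1,700; Ibarra $950; Nwosu $100; Dube $1,350. Sum = $4,100.
No rounding difference to absorb.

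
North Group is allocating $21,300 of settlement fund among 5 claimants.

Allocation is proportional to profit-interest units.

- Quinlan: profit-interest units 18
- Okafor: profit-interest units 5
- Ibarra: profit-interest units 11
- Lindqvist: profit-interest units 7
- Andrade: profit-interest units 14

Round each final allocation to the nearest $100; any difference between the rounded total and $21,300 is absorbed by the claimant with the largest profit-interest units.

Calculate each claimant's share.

Combined profit-interest units = 18 + 5 + 11 + 7 + 14 = 55.
Raw shares: Quinlan 6,970.91; Okafor 1,936.36; Ibarra 4,260.00; Lindqvist 2,710.91; Andrade 5,421.82.
At nearest $100: Quinlan $7,000; Okafor $1,900; Ibarra $4,300; Lindqvist $2,700; Andrade $5,400. Sum = $21,300.
Rounded total matches; no reconciliation needed.

Quinlan: $7,000 | Okafor: $1,900 | Ibarra: $4,300 | Lindqvist: $2,700 | Andrade: $5,400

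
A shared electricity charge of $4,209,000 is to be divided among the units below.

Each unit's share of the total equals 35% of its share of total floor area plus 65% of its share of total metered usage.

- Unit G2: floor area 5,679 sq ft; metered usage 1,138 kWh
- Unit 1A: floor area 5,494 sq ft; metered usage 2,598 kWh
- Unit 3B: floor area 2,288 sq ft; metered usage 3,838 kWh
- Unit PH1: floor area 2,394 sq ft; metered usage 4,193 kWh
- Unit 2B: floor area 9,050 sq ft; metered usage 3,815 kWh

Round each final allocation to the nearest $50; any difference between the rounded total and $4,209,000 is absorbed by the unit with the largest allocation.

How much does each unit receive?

Floor area total 24,905; metered usage total 15,582.
Blended shares (35% floor area + 65% metered usage): Unit G2 0.1273; Unit 1A 0.1856; Unit 3B 0.1923; Unit PH1 0.2086; Unit 2B 0.2863.
Pro-rata amounts: Unit G2 535,724.54; Unit 1A 781,124.92; Unit 3B 809,203.76; Unit PH1 877,803.78; Unit 2B 1,205,143.00.
At nearest $50: Unit G2 $535,700; Unit 1A $781,100; Unit 3B $809,200; Unit PH1 $877,800; Unit 2B $1,205,150. Sum = $4,208,950.
Difference $4,209,000 − $4,208,950 = +$50 applied to largest allocation (Unit 2B): Unit 2B becomes $1,205,200.

Unit G2: $535,700; Unit 1A: $781,100; Unit 3B: $809,200; Unit PH1: $877,800; Unit 2B: $1,205,200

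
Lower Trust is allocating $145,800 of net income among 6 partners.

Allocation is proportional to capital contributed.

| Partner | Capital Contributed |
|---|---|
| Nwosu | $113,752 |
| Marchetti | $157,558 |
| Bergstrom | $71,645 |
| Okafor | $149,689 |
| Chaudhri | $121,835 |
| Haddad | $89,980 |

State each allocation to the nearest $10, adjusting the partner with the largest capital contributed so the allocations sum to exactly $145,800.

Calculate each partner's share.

Sum of capital contributed: 113,752 + 157,558 + 71,645 + 149,689 + 121,835 + 89,980 = 704,459.
Unrounded shares: Nwosu 23,542.95; Marchetti 32,609.36; Bergstrom 14,828.17; Okafor 30,980.73; Chaudhri 25,215.86; Haddad 18,622.92.
At nearest $10: Nwosu $23,540; Marchetti $32,610; Bergstrom $14,830; Okafor $30,980; Chaudhri $25,220; Haddad $18,620. Sum = $145,800.
No rounding difference to absorb.

Nwosu: $23,540; Marchetti: $32,610; Bergstrom: $14,830; Okafor: $30,980; Chaudhri: $25,220; Haddad: $18,620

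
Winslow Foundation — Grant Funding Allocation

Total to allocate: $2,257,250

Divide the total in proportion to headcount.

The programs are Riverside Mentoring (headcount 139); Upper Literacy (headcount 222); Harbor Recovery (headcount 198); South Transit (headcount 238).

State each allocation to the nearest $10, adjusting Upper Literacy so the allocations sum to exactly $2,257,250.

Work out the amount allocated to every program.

Headcount total: 797.
Proportional shares: Riverside Mentoring 139/797 × $2,257,250 = 393,673.46; Upper Literacy 222/797 × $2,257,250 = 628,744.67; Harbor Recovery 198/797 × $2,257,250 = 560,772.27; South Transit 238/797 × $2,257,250 = 674,059.60.
Rounded to nearest $10: Riverside Mentoring $393,670; Upper Literacy $628,740; Harbor Recovery $560,770; South Transit $674,060. Sum = $2,257,240.
Difference $2,257,250 − $2,257,240 = +$10 applied to Upper Literacy: Upper Literacy becomes $628,750.

Riverside Mentoring: $393,670; Upper Literacy: $628,750; Harbor Recovery: $560,770; South Transit: $674,060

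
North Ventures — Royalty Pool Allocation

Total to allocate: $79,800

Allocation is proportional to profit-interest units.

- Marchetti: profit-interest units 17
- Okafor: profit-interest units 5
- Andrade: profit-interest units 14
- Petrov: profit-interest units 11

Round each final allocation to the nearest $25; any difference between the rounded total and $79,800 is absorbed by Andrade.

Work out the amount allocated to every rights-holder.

Total profit-interest units = 47.
Pro-rata amounts: Marchetti 17/47 × $79,800 = 28,863.83; Okafor 5/47 × $79,800 = 8,489.36; Andrade 14/47 × $79,800 = 23,770.21; Petrov 11/47 × $79,800 = 18,676.60.
At nearest $25: Marchetti $28,875; Okafor $8,500; Andrade $23,775; Petrov $18,675. Sum = $79,825.
Difference $79,800 − $79,825 = −$25 applied to Andrade: Andrade becomes $23,750.

Marchetti: $28,875; Okafor: $8,500; Andrade: $23,750; Petrov: $18,675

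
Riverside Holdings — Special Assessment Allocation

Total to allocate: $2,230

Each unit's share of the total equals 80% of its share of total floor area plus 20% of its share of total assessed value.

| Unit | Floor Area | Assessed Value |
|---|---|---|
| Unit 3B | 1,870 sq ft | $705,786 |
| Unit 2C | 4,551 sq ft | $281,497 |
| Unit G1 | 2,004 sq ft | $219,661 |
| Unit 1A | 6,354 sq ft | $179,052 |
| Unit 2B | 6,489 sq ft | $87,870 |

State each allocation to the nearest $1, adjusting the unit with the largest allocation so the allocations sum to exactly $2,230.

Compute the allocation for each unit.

Unit 3B: $370 · Unit 2C: $467 · Unit G1: $235 · Unit 1A: $587 · Unit 2B: $571

Totals — floor area 21,268, assessed value 1,473,866.
Blended shares (80% floor area + 20% assessed value): Unit 3B 0.1661; Unit 2C 0.2094; Unit G1 0.1052; Unit 1A 0.2633; Unit 2B 0.2560.
Unrounded shares: Unit 3B 370.43; Unit 2C 466.93; Unit G1 234.57; Unit 1A 587.17; Unit 2B 570.90.
Rounded to nearest $1: Unit 3B $370; Unit 2C $467; Unit G1 $235; Unit 1A $587; Unit 2B $571. Sum = $2,230.
No rounding difference to absorb.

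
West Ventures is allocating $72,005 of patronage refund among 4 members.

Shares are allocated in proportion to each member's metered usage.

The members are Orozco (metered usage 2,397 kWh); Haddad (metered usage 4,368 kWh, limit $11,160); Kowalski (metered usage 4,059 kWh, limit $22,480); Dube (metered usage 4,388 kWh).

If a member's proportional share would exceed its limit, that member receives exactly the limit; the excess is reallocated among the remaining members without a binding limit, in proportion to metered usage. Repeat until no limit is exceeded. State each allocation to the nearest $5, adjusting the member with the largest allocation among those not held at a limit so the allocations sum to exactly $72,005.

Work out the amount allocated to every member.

Orozco: $13,555 · Haddad: $11,160 · Kowalski: $22,480 · Dube: $24,810

Sum of metered usage: 15,212.
Unconstrained shares: Orozco 11,346.04; Haddad 20,675.64; Kowalski 19,213.01; Dube 20,770.31.
Cap binds for Haddad ($11,160); balance $60,845 reallocated over remaining metered usage 10,844.
Cap binds for Kowalski ($22,480); balance $38,365 reallocated over remaining metered usage 6,785.
Shares after redistribution: Orozco 13,553.56 → $13,555; Dube 24,811.44 → $24,810.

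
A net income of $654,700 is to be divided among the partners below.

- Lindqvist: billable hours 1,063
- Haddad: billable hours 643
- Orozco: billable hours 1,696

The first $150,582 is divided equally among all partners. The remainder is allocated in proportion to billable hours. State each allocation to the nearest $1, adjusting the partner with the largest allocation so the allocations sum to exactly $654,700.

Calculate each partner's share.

$150,582 shared equally gives $50,194 per partner.
Remainder $504,118 by billable hours (total 3,402): Lindqvist 157,518.35 → $157,518; Haddad 95,281.56 → $95,282; Orozco 251,318.09 → $251,318.
Totals: Lindqvist $50,194 + $157,518 = $207,712; Haddad $50,194 + $95,282 = $145,476; Orozco $50,194 + $251,318 = $301,512.

Lindqvist: $207,712 · Haddad: $145,476 · Orozco: $301,512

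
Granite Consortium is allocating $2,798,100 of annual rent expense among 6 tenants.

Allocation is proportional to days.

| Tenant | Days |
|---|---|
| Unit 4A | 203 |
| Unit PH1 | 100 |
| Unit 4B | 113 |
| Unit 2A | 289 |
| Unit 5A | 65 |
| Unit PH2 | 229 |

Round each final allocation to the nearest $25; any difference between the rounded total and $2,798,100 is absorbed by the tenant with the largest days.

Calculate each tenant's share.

Total days = 203 + 100 + 113 + 289 + 65 + 229 = 999.
Unrounded shares: Unit 4A 568,582.88; Unit PH1 280,090.09; Unit 4B 316,501.80; Unit 2A 809,460.36; Unit 5A 182,058.56; Unit PH2 641,406.31.
At nearest $25: Unit 4A $568,575; Unit PH1 $280,100; Unit 4B $316,500; Unit 2A $809,450; Unit 5A $182,050; Unit PH2 $641,400. Sum = $2,798,075.
Difference $2,798,100 − $2,798,075 = +$25 applied to largest days (Unit 2A): Unit 2A becomes $809,475.

Unit 4A: $568,575 | Unit PH1: $280,100 | Unit 4B: $316,500 | Unit 2A: $809,475 | Unit 5A: $182,050 | Unit PH2: $641,400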